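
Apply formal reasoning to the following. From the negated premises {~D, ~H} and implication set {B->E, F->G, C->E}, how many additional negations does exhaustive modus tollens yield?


Initial negated facts: {~D, ~H}
Apply modus tollens to closure:
  (no implication fires)
Final negated: {~D, ~H}
New negations: {(none)}
Count = 0

0


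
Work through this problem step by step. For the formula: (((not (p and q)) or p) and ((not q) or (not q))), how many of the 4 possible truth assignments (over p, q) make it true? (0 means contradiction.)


Check all 4 assignments:
p=0, q=0: 1
p=0, q=1: 0
p=1, q=0: 1
p=1, q=1: 0
Count of True = 2

2


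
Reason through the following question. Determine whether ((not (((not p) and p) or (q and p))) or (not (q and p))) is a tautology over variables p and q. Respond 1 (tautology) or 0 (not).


Check all 4 assignments:
p=0, q=0: 1
p=0, q=1: 1
p=1, q=0: 1
p=1, q=1: 0
Satisfying count = 3/4.
Tautology iff count = 4: no.

0


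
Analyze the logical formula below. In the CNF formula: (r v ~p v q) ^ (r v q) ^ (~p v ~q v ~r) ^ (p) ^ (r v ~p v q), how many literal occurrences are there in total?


Counting literals in each clause:
Clause 1: 3 literal(s)
Clause 2: 2 literal(s)
Clause 3: 3 literal(s)
Clause 4: 1 literal(s)
Clause 5: 3 literal(s)
Total = 12

12


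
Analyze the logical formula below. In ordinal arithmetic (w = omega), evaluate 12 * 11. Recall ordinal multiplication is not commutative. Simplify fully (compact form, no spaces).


Compute 12 * 11.
Ordinal * is associative and left-distributive over +, but NOT commutative; for finite n>1, n*w = w but w*n stays w*n.
Both finite; ordinal * agrees with natural *: 12 * 11 = 132.
Result = 132

132


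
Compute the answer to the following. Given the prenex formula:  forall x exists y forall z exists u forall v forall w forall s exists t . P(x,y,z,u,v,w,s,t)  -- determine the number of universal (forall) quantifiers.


Quantifier prefix: forall x exists y forall z exists u forall v forall w forall s exists t
Mark each quantifier type:
  U E U E U U U E
Universal count = 5, Existential count = 3
Asked for universal (forall) quantifiers: 5

5


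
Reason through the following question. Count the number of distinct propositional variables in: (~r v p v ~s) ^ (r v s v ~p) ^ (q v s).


Identify each variable that appears in the formula.
Variables found: p, q, r, s
Count = 4

4


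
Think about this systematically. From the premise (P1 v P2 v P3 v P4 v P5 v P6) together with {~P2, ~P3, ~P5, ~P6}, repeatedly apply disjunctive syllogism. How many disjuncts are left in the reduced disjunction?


Original disjuncts (6): P1, P2, P3, P4, P5, P6
Negated (eliminate): ~P2, ~P3, ~P5, ~P6
Remaining disjuncts: P1, P4
Count = 6 - 4 = 2

2


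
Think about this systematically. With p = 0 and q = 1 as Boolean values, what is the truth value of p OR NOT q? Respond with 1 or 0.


p = 0, q = 1
Operation: p OR NOT q
Evaluate: 0 OR NOT 1 = 0

0


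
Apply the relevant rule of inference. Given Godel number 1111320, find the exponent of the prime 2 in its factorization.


Factorize 1111320 by dividing by 2 repeatedly.
Division steps: 2 divides 1111320 exactly 3 time(s).
Exponent of 2 = 3

3


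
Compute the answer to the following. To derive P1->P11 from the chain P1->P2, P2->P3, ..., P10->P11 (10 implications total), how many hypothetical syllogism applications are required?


With 10 implications in a chain connecting 11 propositions:
P1->P2, P2->P3, ..., P10->P11
Steps needed = (number of implications) - 1 = 10 - 1 = 9

9


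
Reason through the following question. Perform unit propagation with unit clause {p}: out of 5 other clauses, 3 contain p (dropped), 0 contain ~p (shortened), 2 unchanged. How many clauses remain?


Satisfied (removed): 3
Shortened (remain): 0
Unchanged (remain): 2
Remaining = 0 + 2 = 2

2


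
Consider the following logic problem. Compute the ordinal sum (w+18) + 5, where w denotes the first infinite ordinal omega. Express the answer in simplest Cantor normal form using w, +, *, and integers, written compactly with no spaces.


Compute (w+18) + 5.
Ordinal + is associative but NOT commutative; for finite n>0, n + w = w but w + n stays w+n.
By associativity: (w+18) + 5 = w + (18+5) = w+23.
Result = w+23

w+23


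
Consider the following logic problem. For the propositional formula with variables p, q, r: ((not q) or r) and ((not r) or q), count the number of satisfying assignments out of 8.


Evaluate all 8 assignments for p, q, r:
p=0, q=0, r=0: 1
p=0, q=0, r=1: 0
p=0, q=1, r=0: 0
p=0, q=1, r=1: 1
p=1, q=0, r=0: 1
p=1, q=0, r=1: 0
p=1, q=1, r=0: 0
p=1, q=1, r=1: 1
Satisfying count = 4

4


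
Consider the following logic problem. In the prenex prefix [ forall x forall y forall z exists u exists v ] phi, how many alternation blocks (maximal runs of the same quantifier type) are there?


Quantifier-type sequence: A A A E E  (A=forall, E=exists)
Group into maximal same-type runs:
  Ax3 | Ex2
Number of blocks = 2

2


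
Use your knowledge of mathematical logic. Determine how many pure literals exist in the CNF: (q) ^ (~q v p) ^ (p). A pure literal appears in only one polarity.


Check each variable for pure literal status:
p: pure positive
q: mixed (not pure)
r: absent (not pure)
Pure literal count = 1

1


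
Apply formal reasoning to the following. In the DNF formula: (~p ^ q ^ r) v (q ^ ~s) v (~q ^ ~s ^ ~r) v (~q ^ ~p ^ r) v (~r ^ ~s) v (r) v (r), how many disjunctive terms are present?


A DNF formula is a disjunction of terms (conjunctions).
Terms are separated by v.
Counting the disjuncts: 7 terms.

7


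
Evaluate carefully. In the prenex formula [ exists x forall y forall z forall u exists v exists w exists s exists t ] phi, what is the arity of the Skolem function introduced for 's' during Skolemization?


Quantifier prefix: exists x forall y forall z forall u exists v exists w exists s exists t
's' is existentially quantified at position 7.
Universal variables preceding it: y, z, u
Skolem function arity = 3

3


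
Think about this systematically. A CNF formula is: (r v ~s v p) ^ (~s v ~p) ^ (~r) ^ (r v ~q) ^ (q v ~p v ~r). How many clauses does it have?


A CNF formula is a conjunction of clauses.
Clauses are separated by ^.
Counting the conjuncts: 5 clauses.

5


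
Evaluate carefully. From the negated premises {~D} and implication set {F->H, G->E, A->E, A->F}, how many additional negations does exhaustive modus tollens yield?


Initial negated facts: {~D}
Apply modus tollens to closure:
  (no implication fires)
Final negated: {~D}
New negations: {(none)}
Count = 0

0


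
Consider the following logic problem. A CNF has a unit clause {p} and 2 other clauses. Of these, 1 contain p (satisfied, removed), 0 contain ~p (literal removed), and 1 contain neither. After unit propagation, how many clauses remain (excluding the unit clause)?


Satisfied (removed): 1
Shortened (remain): 0
Unchanged (remain): 1
Remaining = 0 + 1 = 1

1


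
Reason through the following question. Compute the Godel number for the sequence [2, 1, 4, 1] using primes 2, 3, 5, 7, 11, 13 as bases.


Encode each element as an exponent of the corresponding prime:
  2^2 = 4
  3^1 = 3
  5^4 = 625
  7^1 = 7
Product = 4 * 3 * 625 * 7 = 52500

52500


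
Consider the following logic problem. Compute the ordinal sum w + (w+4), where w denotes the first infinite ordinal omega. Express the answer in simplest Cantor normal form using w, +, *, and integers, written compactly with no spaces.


Compute w + (w+4).
Ordinal + is associative but NOT commutative; for finite n>0, n + w = w but w + n stays w+n.
w + (w+4) = (w+w) + 4 = w*2+4.
Result = w*2+4

w*2+4


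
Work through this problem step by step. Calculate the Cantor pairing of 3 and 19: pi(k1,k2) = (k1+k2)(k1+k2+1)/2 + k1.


k1 + k2 = 22
(k1+k2)(k1+k2+1)/2 = 22 * 23 / 2 = 253
pi = 253 + 3 = 256

256


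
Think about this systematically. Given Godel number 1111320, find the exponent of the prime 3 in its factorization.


Factorize 1111320 by dividing by 3 repeatedly.
Division steps: 3 divides 1111320 exactly 4 time(s).
Exponent of 3 = 4

4


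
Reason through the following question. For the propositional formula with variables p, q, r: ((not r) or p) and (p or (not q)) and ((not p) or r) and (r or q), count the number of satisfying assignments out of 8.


Evaluate all 8 assignments for p, q, r:
p=0, q=0, r=0: 0
p=0, q=0, r=1: 0
p=0, q=1, r=0: 0
p=0, q=1, r=1: 0
p=1, q=0, r=0: 0
p=1, q=0, r=1: 1
p=1, q=1, r=0: 0
p=1, q=1, r=1: 1
Satisfying count = 2

2


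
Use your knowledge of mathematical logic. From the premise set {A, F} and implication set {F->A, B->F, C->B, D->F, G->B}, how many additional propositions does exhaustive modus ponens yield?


Initial facts: {A, F}
Apply modus ponens to closure:
  (no implication fires)
Final known: {A, F}
New propositions: {(none)}
Count = 0

0


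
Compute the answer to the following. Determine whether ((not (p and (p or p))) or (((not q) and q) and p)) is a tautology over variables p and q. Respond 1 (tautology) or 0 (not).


Check all 4 assignments:
p=0, q=0: 1
p=0, q=1: 1
p=1, q=0: 0
p=1, q=1: 0
Satisfying count = 2/4.
Tautology iff count = 4: no.

0


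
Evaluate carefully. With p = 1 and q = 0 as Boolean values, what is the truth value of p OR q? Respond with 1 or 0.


p = 1, q = 0
Operation: p OR q
Evaluate: 1 OR 0 = 1

1


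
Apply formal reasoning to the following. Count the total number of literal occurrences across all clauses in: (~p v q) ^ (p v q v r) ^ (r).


Counting literals in each clause:
Clause 1: 2 literal(s)
Clause 2: 3 literal(s)
Clause 3: 1 literal(s)
Total = 6

6


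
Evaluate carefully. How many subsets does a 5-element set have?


The power set of a set with n elements has 2^n elements.
|P(S)| = 2^5 = 32

32


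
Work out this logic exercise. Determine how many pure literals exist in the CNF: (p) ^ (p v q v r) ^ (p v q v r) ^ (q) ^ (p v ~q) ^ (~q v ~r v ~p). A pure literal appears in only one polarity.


Check each variable for pure literal status:
p: mixed (not pure)
q: mixed (not pure)
r: mixed (not pure)
Pure literal count = 0

0


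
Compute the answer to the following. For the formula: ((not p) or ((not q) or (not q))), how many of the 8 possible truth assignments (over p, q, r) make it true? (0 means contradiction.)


Check all 8 assignments:
p=0, q=0, r=0: 1
p=0, q=0, r=1: 1
p=0, q=1, r=0: 1
p=0, q=1, r=1: 1
p=1, q=0, r=0: 1
p=1, q=0, r=1: 1
p=1, q=1, r=0: 0
p=1, q=1, r=1: 0
Count of True = 6

6


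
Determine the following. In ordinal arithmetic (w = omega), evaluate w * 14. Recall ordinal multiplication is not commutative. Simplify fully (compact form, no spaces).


Compute w * 14.
Ordinal * is associative and left-distributive over +, but NOT commutative; for finite n>1, n*w = w but w*n stays w*n.
w * 14 means 14 copies of w concatenated: w*14.
Result = w*14

w*14


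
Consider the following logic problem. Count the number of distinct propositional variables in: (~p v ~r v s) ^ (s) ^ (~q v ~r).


Identify each variable that appears in the formula.
Variables found: p, q, r, s
Count = 4

4


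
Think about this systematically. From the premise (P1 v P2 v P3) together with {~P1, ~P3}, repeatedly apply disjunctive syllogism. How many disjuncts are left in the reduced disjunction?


Original disjuncts (3): P1, P2, P3
Negated (eliminate): ~P1, ~P3
Remaining disjuncts: P2
Count = 3 - 2 = 1

1


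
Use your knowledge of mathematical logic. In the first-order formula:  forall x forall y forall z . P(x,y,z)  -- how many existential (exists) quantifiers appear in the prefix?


Quantifier prefix: forall x forall y forall z
Mark each quantifier type:
  U U U
Universal count = 3, Existential count = 0
Asked for existential (exists) quantifiers: 0

0


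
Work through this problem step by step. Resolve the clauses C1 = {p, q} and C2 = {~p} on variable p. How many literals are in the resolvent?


Remove p from C1 and ~p from C2.
C1 remainder: {q}
C2 remainder: {}
Union (resolvent): {q}
Resolvent has 1 literal(s).

1


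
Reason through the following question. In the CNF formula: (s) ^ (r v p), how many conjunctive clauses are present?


A CNF formula is a conjunction of clauses.
Clauses are separated by ^.
Counting the conjuncts: 2 clauses.

2


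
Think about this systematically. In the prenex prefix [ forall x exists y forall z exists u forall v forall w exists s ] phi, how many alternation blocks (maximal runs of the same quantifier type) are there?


Quantifier-type sequence: A E A E A A E  (A=forall, E=exists)
Group into maximal same-type runs:
  Ax1 | Ex1 | Ax1 | Ex1 | Ax2 | Ex1
Number of blocks = 6

6


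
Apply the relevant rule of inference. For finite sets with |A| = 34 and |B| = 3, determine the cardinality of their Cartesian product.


The Cartesian product A x B contains all ordered pairs (a, b).
|A x B| = |A| * |B| = 34 * 3 = 102

102


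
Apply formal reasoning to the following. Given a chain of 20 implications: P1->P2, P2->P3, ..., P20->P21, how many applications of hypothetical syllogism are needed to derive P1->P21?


With 20 implications in a chain connecting 21 propositions:
P1->P2, P2->P3, ..., P20->P21
Steps needed = (number of implications) - 1 = 20 - 1 = 19

19


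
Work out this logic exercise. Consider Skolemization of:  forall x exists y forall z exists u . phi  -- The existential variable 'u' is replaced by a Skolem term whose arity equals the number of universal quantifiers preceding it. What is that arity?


Quantifier prefix: forall x exists y forall z exists u
'u' is existentially quantified at position 4.
Universal variables preceding it: x, z
Skolem function arity = 2

2


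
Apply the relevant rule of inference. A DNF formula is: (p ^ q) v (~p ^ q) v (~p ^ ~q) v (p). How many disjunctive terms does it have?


A DNF formula is a disjunction of terms (conjunctions).
Terms are separated by v.
Counting the disjuncts: 4 terms.

4


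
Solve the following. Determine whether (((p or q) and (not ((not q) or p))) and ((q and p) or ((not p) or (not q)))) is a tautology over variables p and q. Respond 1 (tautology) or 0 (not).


Check all 4 assignments:
p=0, q=0: 0
p=0, q=1: 1
p=1, q=0: 0
p=1, q=1: 0
Satisfying count = 1/4.
Tautology iff count = 4: no.

0


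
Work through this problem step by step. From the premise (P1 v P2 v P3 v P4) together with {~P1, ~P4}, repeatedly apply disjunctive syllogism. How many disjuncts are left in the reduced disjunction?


Original disjuncts (4): P1, P2, P3, P4
Negated (eliminate): ~P1, ~P4
Remaining disjuncts: P2, P3
Count = 4 - 2 = 2

2


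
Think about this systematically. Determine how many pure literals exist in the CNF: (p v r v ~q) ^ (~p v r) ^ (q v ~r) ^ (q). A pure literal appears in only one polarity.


Check each variable for pure literal status:
p: mixed (not pure)
q: mixed (not pure)
r: mixed (not pure)
Pure literal count = 0

0


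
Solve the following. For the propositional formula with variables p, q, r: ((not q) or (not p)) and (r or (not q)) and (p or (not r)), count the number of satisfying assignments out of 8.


Evaluate all 8 assignments for p, q, r:
p=0, q=0, r=0: 1
p=0, q=0, r=1: 0
p=0, q=1, r=0: 0
p=0, q=1, r=1: 0
p=1, q=0, r=0: 1
p=1, q=0, r=1: 1
p=1, q=1, r=0: 0
p=1, q=1, r=1: 0
Satisfying count = 3

3


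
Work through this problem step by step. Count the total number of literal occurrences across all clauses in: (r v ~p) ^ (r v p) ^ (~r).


Counting literals in each clause:
Clause 1: 2 literal(s)
Clause 2: 2 literal(s)
Clause 3: 1 literal(s)
Total = 5

5


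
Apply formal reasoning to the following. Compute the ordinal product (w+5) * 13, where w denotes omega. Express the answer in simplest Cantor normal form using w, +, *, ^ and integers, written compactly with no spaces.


Compute (w+5) * 13.
Ordinal * is associative and left-distributive over +, but NOT commutative; for finite n>1, n*w = w but w*n stays w*n.
(w+5) * 13 = (w+5) repeated 13 times. Each intermediate +5 is absorbed by the following w; only the last survives: w*13+5.
Result = w*13+5

w*13+5


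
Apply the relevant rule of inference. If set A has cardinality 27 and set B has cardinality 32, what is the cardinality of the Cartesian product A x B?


The Cartesian product A x B contains all ordered pairs (a, b).
|A x B| = |A| * |B| = 27 * 32 = 864

864


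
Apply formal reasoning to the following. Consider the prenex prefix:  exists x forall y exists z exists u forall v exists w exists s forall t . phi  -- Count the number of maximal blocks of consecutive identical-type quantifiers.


Quantifier-type sequence: E A E E A E E A  (A=forall, E=exists)
Group into maximal same-type runs:
  Ex1 | Ax1 | Ex2 | Ax1 | Ex2 | Ax1
Number of blocks = 6

6


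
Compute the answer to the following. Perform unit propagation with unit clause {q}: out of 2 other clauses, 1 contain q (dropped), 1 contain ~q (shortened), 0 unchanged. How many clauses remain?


Satisfied (removed): 1
Shortened (remain): 1
Unchanged (remain): 0
Remaining = 1 + 0 = 1

1


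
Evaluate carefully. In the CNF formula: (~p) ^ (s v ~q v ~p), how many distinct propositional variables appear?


Identify each variable that appears in the formula.
Variables found: p, q, s
Count = 3

3


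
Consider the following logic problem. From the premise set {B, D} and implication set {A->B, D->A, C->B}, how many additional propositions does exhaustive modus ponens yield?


Initial facts: {B, D}
Apply modus ponens to closure:
  D and D->A  =>  A
Final known: {A, B, D}
New propositions: {A}
Count = 1

1


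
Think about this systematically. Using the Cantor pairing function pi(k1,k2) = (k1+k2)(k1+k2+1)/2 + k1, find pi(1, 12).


k1 + k2 = 13
(k1+k2)(k1+k2+1)/2 = 13 * 14 / 2 = 91
pi = 91 + 1 = 92

92


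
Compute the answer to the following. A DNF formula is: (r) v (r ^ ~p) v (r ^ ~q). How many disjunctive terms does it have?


A DNF formula is a disjunction of terms (conjunctions).
Terms are separated by v.
Counting the disjuncts: 3 terms.

3


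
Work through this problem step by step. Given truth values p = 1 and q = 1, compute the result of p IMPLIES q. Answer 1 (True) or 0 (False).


p = 1, q = 1
Operation: p IMPLIES q
Evaluate: 1 IMPLIES 1 = 1

1


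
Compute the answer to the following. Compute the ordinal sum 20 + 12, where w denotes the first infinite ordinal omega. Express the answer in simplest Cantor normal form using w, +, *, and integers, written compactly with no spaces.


Compute 20 + 12.
Ordinal + is associative but NOT commutative; for finite n>0, n + w = w but w + n stays w+n.
Both operands finite; ordinal + agrees with natural +: 20 + 12 = 32.
Result = 32

32


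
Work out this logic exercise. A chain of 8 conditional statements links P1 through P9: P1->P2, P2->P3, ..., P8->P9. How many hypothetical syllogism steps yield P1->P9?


With 8 implications in a chain connecting 9 propositions:
P1->P2, P2->P3, ..., P8->P9
Steps needed = (number of implications) - 1 = 8 - 1 = 7

7


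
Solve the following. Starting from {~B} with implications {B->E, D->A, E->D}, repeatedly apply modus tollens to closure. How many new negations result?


Initial negated facts: {~B}
Apply modus tollens to closure:
  (no implication fires)
Final negated: {~B}
New negations: {(none)}
Count = 0

0


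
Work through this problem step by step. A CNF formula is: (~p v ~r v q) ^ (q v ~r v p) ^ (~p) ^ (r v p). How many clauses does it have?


A CNF formula is a conjunction of clauses.
Clauses are separated by ^.
Counting the conjuncts: 4 clauses.

4


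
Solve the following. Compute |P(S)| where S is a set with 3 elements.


The power set of a set with n elements has 2^n elements.
|P(S)| = 2^3 = 8

8


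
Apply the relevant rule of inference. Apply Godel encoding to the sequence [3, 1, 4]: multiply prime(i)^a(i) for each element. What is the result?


Encode each element as an exponent of the corresponding prime:
  2^3 = 8
  3^1 = 3
  5^4 = 625
Product = 8 * 3 * 625 = 15000

15000


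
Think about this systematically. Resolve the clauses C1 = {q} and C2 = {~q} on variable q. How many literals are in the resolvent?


Remove q from C1 and ~q from C2.
C1 remainder: {}
C2 remainder: {}
Union (resolvent): {} (empty clause)
Resolvent has 0 literal(s).

0


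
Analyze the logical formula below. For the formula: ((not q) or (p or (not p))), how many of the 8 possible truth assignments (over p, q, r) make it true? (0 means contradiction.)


Check all 8 assignments:
p=0, q=0, r=0: 1
p=0, q=0, r=1: 1
p=0, q=1, r=0: 1
p=0, q=1, r=1: 1
p=1, q=0, r=0: 1
p=1, q=0, r=1: 1
p=1, q=1, r=0: 1
p=1, q=1, r=1: 1
Count of True = 8

8


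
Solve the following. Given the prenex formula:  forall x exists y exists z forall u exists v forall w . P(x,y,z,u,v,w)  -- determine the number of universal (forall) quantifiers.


Quantifier prefix: forall x exists y exists z forall u exists v forall w
Mark each quantifier type:
  U E E U E U
Universal count = 3, Existential count = 3
Asked for universal (forall) quantifiers: 3

3


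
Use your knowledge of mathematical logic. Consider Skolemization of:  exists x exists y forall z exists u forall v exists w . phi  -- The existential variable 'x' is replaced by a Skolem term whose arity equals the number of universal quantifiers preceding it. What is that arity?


Quantifier prefix: exists x exists y forall z exists u forall v exists w
'x' is existentially quantified at position 1.
No universal quantifiers precede it.
Skolem function arity = 0 (a Skolem constant)

0


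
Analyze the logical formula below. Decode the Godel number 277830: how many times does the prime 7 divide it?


Factorize 277830 by dividing by 7 repeatedly.
Division steps: 7 divides 277830 exactly 3 time(s).
Exponent of 7 = 3

3


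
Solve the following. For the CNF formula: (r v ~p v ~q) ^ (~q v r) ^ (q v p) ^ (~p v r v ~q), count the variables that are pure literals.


Check each variable for pure literal status:
p: mixed (not pure)
q: mixed (not pure)
r: pure positive
Pure literal count = 1

1


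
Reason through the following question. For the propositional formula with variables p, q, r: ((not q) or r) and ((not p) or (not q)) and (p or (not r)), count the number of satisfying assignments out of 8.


Evaluate all 8 assignments for p, q, r:
p=0, q=0, r=0: 1
p=0, q=0, r=1: 0
p=0, q=1, r=0: 0
p=0, q=1, r=1: 0
p=1, q=0, r=0: 1
p=1, q=0, r=1: 1
p=1, q=1, r=0: 0
p=1, q=1, r=1: 0
Satisfying count = 3

3


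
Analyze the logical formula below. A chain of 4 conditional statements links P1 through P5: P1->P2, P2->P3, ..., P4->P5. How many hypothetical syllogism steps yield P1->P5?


With 4 implications in a chain connecting 5 propositions:
P1->P2, P2->P3, ..., P4->P5
Steps needed = (number of implications) - 1 = 4 - 1 = 3

3


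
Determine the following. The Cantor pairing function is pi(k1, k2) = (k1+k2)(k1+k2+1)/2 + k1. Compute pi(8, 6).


k1 + k2 = 14
(k1+k2)(k1+k2+1)/2 = 14 * 15 / 2 = 105
pi = 105 + 8 = 113

113


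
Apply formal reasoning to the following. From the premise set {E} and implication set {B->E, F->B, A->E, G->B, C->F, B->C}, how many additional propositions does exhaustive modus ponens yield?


Initial facts: {E}
Apply modus ponens to closure:
  (no implication fires)
Final known: {E}
New propositions: {(none)}
Count = 0

0


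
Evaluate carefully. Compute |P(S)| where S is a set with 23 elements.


The power set of a set with n elements has 2^n elements.
|P(S)| = 2^23 = 8388608

8388608


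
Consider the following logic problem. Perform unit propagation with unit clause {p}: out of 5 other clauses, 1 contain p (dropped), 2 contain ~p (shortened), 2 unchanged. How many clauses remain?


Satisfied (removed): 1
Shortened (remain): 2
Unchanged (remain): 2
Remaining = 2 + 2 = 4

4


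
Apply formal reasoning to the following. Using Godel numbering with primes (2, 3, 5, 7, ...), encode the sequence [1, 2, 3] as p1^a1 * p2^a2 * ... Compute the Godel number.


Encode each element as an exponent of the corresponding prime:
  2^1 = 2
  3^2 = 9
  5^3 = 125
Product = 2 * 9 * 125 = 2250

2250


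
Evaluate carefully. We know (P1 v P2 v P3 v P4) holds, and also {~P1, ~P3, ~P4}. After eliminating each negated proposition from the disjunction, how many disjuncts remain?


Original disjuncts (4): P1, P2, P3, P4
Negated (eliminate): ~P1, ~P3, ~P4
Remaining disjuncts: P2
Count = 4 - 3 = 1

1


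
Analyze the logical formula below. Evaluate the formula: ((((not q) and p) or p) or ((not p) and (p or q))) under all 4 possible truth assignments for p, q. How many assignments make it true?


Check all 4 assignments:
p=0, q=0: 0
p=0, q=1: 1
p=1, q=0: 1
p=1, q=1: 1
Count of True = 3

3


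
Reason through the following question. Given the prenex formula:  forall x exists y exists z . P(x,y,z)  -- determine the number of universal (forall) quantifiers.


Quantifier prefix: forall x exists y exists z
Mark each quantifier type:
  U E E
Universal count = 1, Existential count = 2
Asked for universal (forall) quantifiers: 1

1


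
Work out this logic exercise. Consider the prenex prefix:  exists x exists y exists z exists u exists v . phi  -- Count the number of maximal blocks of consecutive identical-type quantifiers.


Quantifier-type sequence: E E E E E  (A=forall, E=exists)
Group into maximal same-type runs:
  Ex5
Number of blocks = 1

1


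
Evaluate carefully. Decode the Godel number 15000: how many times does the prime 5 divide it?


Factorize 15000 by dividing by 5 repeatedly.
Division steps: 5 divides 15000 exactly 4 time(s).
Exponent of 5 = 4

4


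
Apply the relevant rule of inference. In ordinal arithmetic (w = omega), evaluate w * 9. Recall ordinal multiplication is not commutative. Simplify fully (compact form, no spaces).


Compute w * 9.
Ordinal * is associative and left-distributive over +, but NOT commutative; for finite n>1, n*w = w but w*n stays w*n.
w * 9 means 9 copies of w concatenated: w*9.
Result = w*9

w*9


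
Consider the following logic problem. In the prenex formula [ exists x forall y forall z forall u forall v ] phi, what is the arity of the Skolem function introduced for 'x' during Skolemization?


Quantifier prefix: exists x forall y forall z forall u forall v
'x' is existentially quantified at position 1.
No universal quantifiers precede it.
Skolem function arity = 0 (a Skolem constant)

0


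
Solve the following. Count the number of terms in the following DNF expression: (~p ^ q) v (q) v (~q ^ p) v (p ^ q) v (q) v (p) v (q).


A DNF formula is a disjunction of terms (conjunctions).
Terms are separated by v.
Counting the disjuncts: 7 terms.

7


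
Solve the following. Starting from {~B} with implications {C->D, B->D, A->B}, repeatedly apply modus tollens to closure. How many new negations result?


Initial negated facts: {~B}
Apply modus tollens to closure:
  ~B and A->B  =>  ~A
Final negated: {~A, ~B}
New negations: {~A}
Count = 1

1


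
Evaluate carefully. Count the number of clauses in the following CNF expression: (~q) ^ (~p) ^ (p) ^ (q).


A CNF formula is a conjunction of clauses.
Clauses are separated by ^.
Counting the conjuncts: 4 clauses.

4


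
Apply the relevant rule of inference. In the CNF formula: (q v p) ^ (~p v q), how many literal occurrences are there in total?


Counting literals in each clause:
Clause 1: 2 literal(s)
Clause 2: 2 literal(s)
Total = 4

4


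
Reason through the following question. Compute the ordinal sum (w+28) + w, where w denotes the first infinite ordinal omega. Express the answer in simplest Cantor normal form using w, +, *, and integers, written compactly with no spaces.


Compute (w+28) + w.
Ordinal + is associative but NOT commutative; for finite n>0, n + w = w but w + n stays w+n.
(w+28) + w = w + (28+w) = w + w = w*2 (the finite tail 28 is absorbed by the right w).
Result = w*2

w*2


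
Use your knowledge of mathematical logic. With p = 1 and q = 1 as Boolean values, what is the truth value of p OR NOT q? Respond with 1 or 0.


p = 1, q = 1
Operation: p OR NOT q
Evaluate: 1 OR NOT 1 = 1

1


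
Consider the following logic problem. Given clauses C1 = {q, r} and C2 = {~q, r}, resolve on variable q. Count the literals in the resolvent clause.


Remove q from C1 and ~q from C2.
C1 remainder: {r}
C2 remainder: {r}
Union (resolvent): {r}
Resolvent has 1 literal(s).

1


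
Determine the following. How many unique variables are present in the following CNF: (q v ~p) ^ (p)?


Identify each variable that appears in the formula.
Variables found: p, q
Count = 2

2


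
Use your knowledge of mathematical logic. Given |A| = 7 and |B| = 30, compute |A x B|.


The Cartesian product A x B contains all ordered pairs (a, b).
|A x B| = |A| * |B| = 7 * 30 = 210

210


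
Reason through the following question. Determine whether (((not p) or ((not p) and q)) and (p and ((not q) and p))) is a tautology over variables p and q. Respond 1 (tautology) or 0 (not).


Check all 4 assignments:
p=0, q=0: 0
p=0, q=1: 0
p=1, q=0: 0
p=1, q=1: 0
Satisfying count = 0/4.
Tautology iff count = 4: no.

0


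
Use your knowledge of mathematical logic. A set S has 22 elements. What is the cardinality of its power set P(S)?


The power set of a set with n elements has 2^n elements.
|P(S)| = 2^22 = 4194304

4194304


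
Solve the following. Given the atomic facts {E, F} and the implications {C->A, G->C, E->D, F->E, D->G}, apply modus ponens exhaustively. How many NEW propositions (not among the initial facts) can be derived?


Initial facts: {E, F}
Apply modus ponens to closure:
  E and E->D  =>  D
  D and D->G  =>  G
  G and G->C  =>  C
  C and C->A  =>  A
Final known: {A, C, D, E, F, G}
New propositions: {A, C, D, G}
Count = 4

4


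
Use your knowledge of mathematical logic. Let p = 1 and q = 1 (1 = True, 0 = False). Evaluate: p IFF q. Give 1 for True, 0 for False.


p = 1, q = 1
Operation: p IFF q
Evaluate: 1 IFF 1 = 1

1


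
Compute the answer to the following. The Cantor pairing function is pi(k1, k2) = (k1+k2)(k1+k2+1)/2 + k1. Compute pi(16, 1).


k1 + k2 = 17
(k1+k2)(k1+k2+1)/2 = 17 * 18 / 2 = 153
pi = 153 + 16 = 169

169


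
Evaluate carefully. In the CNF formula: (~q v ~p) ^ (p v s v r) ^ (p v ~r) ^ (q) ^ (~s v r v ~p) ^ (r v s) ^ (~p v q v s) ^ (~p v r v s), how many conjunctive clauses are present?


A CNF formula is a conjunction of clauses.
Clauses are separated by ^.
Counting the conjuncts: 8 clauses.

8


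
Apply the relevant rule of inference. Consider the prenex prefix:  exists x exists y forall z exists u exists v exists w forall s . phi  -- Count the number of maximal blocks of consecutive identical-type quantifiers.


Quantifier-type sequence: E E A E E E A  (A=forall, E=exists)
Group into maximal same-type runs:
  Ex2 | Ax1 | Ex3 | Ax1
Number of blocks = 4

4


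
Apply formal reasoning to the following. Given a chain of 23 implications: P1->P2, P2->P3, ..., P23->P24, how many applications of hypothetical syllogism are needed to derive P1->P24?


With 23 implications in a chain connecting 24 propositions:
P1->P2, P2->P3, ..., P23->P24
Steps needed = (number of implications) - 1 = 23 - 1 = 22

22


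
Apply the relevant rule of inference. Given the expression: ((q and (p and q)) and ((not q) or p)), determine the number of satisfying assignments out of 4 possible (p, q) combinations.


Check all 4 assignments:
p=0, q=0: 0
p=0, q=1: 0
p=1, q=0: 0
p=1, q=1: 1
Count of True = 1

1


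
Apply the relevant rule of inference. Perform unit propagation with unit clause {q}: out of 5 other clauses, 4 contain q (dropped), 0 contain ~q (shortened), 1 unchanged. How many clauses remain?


Satisfied (removed): 4
Shortened (remain): 0
Unchanged (remain): 1
Remaining = 0 + 1 = 1

1


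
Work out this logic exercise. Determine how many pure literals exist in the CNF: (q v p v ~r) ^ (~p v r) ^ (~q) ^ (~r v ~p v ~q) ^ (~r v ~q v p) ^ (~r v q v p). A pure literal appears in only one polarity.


Check each variable for pure literal status:
p: mixed (not pure)
q: mixed (not pure)
r: mixed (not pure)
Pure literal count = 0

0


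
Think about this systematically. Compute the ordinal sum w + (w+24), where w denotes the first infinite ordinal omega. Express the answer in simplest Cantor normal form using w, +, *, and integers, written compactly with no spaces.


Compute w + (w+24).
Ordinal + is associative but NOT commutative; for finite n>0, n + w = w but w + n stays w+n.
w + (w+24) = (w+w) + 24 = w*2+24.
Result = w*2+24

w*2+24


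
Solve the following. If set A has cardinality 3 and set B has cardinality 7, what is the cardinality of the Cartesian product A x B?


The Cartesian product A x B contains all ordered pairs (a, b).
|A x B| = |A| * |B| = 3 * 7 = 21

21


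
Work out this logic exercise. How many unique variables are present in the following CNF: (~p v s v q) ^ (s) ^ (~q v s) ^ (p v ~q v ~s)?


Identify each variable that appears in the formula.
Variables found: p, q, s
Count = 3

3


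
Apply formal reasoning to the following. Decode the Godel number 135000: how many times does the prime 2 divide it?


Factorize 135000 by dividing by 2 repeatedly.
Division steps: 2 divides 135000 exactly 3 time(s).
Exponent of 2 = 3

3


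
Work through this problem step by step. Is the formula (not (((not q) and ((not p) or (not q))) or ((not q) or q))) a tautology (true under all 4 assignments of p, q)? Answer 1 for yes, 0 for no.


Check all 4 assignments:
p=0, q=0: 0
p=0, q=1: 0
p=1, q=0: 0
p=1, q=1: 0
Satisfying count = 0/4.
Tautology iff count = 4: no.

0


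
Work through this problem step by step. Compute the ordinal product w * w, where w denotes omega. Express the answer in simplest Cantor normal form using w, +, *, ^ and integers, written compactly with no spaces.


Compute w * w.
Ordinal * is associative and left-distributive over +, but NOT commutative; for finite n>1, n*w = w but w*n stays w*n.
w * w = w^2 by definition.
Result = w^2

w^2


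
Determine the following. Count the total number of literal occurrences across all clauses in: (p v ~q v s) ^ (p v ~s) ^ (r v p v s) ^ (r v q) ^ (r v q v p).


Counting literals in each clause:
Clause 1: 3 literal(s)
Clause 2: 2 literal(s)
Clause 3: 3 literal(s)
Clause 4: 2 literal(s)
Clause 5: 3 literal(s)
Total = 13

13


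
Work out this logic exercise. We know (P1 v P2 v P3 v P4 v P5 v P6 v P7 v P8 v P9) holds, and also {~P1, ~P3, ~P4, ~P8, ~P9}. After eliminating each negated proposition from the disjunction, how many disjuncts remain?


Original disjuncts (9): P1, P2, P3, P4, P5, P6, P7, P8, P9
Negated (eliminate): ~P1, ~P3, ~P4, ~P8, ~P9
Remaining disjuncts: P2, P5, P6, P7
Count = 9 - 5 = 4

4


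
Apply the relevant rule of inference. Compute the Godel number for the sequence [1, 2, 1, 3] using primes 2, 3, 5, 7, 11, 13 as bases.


Encode each element as an exponent of the corresponding prime:
  2^1 = 2
  3^2 = 9
  5^1 = 5
  7^3 = 343
Product = 2 * 9 * 5 * 343 = 30870

30870


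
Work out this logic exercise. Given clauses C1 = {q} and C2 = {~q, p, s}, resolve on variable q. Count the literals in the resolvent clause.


Remove q from C1 and ~q from C2.
C1 remainder: {}
C2 remainder: {p, s}
Union (resolvent): {p, s}
Resolvent has 2 literal(s).

2


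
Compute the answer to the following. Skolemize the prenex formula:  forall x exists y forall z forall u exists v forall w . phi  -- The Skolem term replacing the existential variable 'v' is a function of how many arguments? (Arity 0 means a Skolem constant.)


Quantifier prefix: forall x exists y forall z forall u exists v forall w
'v' is existentially quantified at position 5.
Universal variables preceding it: x, z, u
Skolem function arity = 3

3


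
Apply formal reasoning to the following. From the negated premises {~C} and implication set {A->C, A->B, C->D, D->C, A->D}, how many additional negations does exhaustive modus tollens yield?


Initial negated facts: {~C}
Apply modus tollens to closure:
  ~C and A->C  =>  ~A
  ~C and D->C  =>  ~D
Final negated: {~A, ~C, ~D}
New negations: {~A, ~D}
Count = 2

2


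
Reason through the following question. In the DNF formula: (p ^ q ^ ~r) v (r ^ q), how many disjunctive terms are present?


A DNF formula is a disjunction of terms (conjunctions).
Terms are separated by v.
Counting the disjuncts: 2 terms.

2


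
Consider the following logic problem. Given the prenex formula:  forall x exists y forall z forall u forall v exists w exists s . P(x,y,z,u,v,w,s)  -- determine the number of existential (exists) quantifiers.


Quantifier prefix: forall x exists y forall z forall u forall v exists w exists s
Mark each quantifier type:
  U E U U U E E
Universal count = 4, Existential count = 3
Asked for existential (exists) quantifiers: 3

3


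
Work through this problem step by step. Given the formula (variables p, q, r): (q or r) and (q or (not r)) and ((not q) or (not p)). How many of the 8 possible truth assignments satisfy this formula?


Evaluate all 8 assignments for p, q, r:
p=0, q=0, r=0: 0
p=0, q=0, r=1: 0
p=0, q=1, r=0: 1
p=0, q=1, r=1: 1
p=1, q=0, r=0: 0
p=1, q=0, r=1: 0
p=1, q=1, r=0: 0
p=1, q=1, r=1: 0
Satisfying count = 2

2


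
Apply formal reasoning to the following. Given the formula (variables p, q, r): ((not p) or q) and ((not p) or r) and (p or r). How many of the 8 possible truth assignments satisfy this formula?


Evaluate all 8 assignments for p, q, r:
p=0, q=0, r=0: 0
p=0, q=0, r=1: 1
p=0, q=1, r=0: 0
p=0, q=1, r=1: 1
p=1, q=0, r=0: 0
p=1, q=0, r=1: 0
p=1, q=1, r=0: 0
p=1, q=1, r=1: 1
Satisfying count = 3

3


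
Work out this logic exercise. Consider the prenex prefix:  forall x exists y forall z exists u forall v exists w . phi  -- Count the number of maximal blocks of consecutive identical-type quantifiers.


Quantifier-type sequence: A E A E A E  (A=forall, E=exists)
Group into maximal same-type runs:
  Ax1 | Ex1 | Ax1 | Ex1 | Ax1 | Ex1
Number of blocks = 6

6


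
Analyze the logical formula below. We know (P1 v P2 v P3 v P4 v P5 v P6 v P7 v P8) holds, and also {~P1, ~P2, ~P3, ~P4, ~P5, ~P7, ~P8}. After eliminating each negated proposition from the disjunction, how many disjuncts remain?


Original disjuncts (8): P1, P2, P3, P4, P5, P6, P7, P8
Negated (eliminate): ~P1, ~P2, ~P3, ~P4, ~P5, ~P7, ~P8
Remaining disjuncts: P6
Count = 8 - 7 = 1

1


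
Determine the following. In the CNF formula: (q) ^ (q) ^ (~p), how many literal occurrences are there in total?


Counting literals in each clause:
Clause 1: 1 literal(s)
Clause 2: 1 literal(s)
Clause 3: 1 literal(s)
Total = 3

3


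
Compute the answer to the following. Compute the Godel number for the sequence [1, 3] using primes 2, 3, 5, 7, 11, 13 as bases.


Encode each element as an exponent of the corresponding prime:
  2^1 = 2
  3^3 = 27
Product = 2 * 27 = 54

54


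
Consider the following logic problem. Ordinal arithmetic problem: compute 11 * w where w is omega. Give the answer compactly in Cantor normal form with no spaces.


Compute 11 * w.
Ordinal * is associative and left-distributive over +, but NOT commutative; for finite n>1, n*w = w but w*n stays w*n.
For finite n>0, n * w = sup{n*k : k<w} = w. So 11 * w = w.
Result = w

w


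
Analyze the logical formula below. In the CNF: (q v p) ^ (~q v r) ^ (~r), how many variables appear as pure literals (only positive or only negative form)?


Check each variable for pure literal status:
p: pure positive
q: mixed (not pure)
r: mixed (not pure)
Pure literal count = 1

1


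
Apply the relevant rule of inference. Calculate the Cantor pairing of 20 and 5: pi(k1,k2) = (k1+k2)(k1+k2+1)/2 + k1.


k1 + k2 = 25
(k1+k2)(k1+k2+1)/2 = 25 * 26 / 2 = 325
pi = 325 + 20 = 345

345
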